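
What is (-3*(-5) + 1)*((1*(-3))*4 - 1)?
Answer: -208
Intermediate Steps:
(-3*(-5) + 1)*((1*(-3))*4 - 1) = (15 + 1)*(-3*4 - 1) = 16*(-12 - 1) = 16*(-13) = -208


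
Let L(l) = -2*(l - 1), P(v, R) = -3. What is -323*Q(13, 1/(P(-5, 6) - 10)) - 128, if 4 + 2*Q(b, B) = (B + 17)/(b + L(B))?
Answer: 66516/197 ≈ 337.64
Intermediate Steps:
L(l) = 2 - 2*l (L(l) = -2*(-1 + l) = 2 - 2*l)
Q(b, B) = -2 + (17 + B)/(2*(2 + b - 2*B)) (Q(b, B) = -2 + ((B + 17)/(b + (2 - 2*B)))/2 = -2 + ((17 + B)/(2 + b - 2*B))/2 = -2 + (17 + B)/(2*(2 + b - 2*B)))
-323*Q(13, 1/(P(-5, 6) - 10)) - 128 = -323*(9 - 4*13 + 9/(-3 - 10))/(2*(2 + 13 - 2/(-3 - 10))) - 128 = -323*(9 - 52 + 9/(-13))/(2*(2 + 13 - 2/(-13))) - 128 = -323*(9 - 52 + 9*(-1/13))/(2*(2 + 13 - 2*(-1/13))) - 128 = -323*(9 - 52 - 9/13)/(2*(2 + 13 + 2/13)) - 128 = -323*(-568)/(2*197/13*13) - 128 = -323*13*(-568)/(2*197*13) - 128 = -323*(-284/197) - 128 = 91732/197 - 128 = 66516/197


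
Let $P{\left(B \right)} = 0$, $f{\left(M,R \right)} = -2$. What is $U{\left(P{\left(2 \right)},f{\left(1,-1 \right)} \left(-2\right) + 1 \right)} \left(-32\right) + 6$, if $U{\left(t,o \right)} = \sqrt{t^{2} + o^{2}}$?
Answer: $-154$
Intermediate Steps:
$U{\left(t,o \right)} = \sqrt{o^{2} + t^{2}}$
$U{\left(P{\left(2 \right)},f{\left(1,-1 \right)} \left(-2\right) + 1 \right)} \left(-32\right) + 6 = \sqrt{\left(\left(-2\right) \left(-2\right) + 1\right)^{2} + 0^{2}} \left(-32\right) + 6 = \sqrt{\left(4 + 1\right)^{2} + 0} \left(-32\right) + 6 = \sqrt{5^{2} + 0} \left(-32\right) + 6 = \sqrt{25 + 0} \left(-32\right) + 6 = \sqrt{25} \left(-32\right) + 6 = 5 \left(-32\right) + 6 = -160 + 6 = -154$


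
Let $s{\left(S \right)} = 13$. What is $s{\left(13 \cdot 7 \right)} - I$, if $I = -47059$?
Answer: $47072$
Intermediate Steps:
$s{\left(13 \cdot 7 \right)} - I = 13 - -47059 = 13 + 47059 = 47072$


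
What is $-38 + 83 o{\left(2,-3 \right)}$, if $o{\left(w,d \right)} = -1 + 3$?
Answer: $128$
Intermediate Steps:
$o{\left(w,d \right)} = 2$
$-38 + 83 o{\left(2,-3 \right)} = -38 + 83 \cdot 2 = -38 + 166 = 128$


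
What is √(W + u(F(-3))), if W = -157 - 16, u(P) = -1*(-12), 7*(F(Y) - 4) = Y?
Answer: I*√161 ≈ 12.689*I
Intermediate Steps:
F(Y) = 4 + Y/7
u(P) = 12
W = -173
√(W + u(F(-3))) = √(-173 + 12) = √(-161) = I*√161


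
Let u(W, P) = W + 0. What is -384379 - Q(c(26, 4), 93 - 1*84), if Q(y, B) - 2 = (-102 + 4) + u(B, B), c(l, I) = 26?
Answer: -384292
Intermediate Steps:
u(W, P) = W
Q(y, B) = -96 + B (Q(y, B) = 2 + ((-102 + 4) + B) = 2 + (-98 + B) = -96 + B)
-384379 - Q(c(26, 4), 93 - 1*84) = -384379 - (-96 + (93 - 1*84)) = -384379 - (-96 + (93 - 84)) = -384379 - (-96 + 9) = -384379 - 1*(-87) = -384379 + 87 = -384292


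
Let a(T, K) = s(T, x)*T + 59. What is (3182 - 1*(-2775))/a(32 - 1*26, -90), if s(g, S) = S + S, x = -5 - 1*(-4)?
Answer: 5957/47 ≈ 126.74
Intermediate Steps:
x = -1 (x = -5 + 4 = -1)
s(g, S) = 2*S
a(T, K) = 59 - 2*T (a(T, K) = (2*(-1))*T + 59 = -2*T + 59 = 59 - 2*T)
(3182 - 1*(-2775))/a(32 - 1*26, -90) = (3182 - 1*(-2775))/(59 - 2*(32 - 1*26)) = (3182 + 2775)/(59 - 2*(32 - 26)) = 5957/(59 - 2*6) = 5957/(59 - 12) = 5957/47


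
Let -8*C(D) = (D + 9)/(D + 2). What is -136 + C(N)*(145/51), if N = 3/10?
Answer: -429903/3128 ≈ -137.44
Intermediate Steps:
N = 3/10 (N = 3*(⅒) = 3/10 ≈ 0.30000)
C(D) = -(9 + D)/(8*(2 + D)) (C(D) = -(D + 9)/(8*(D + 2)) = -(9 + D)/(8*(2 + D)))
-136 + C(N)*(145/51) = -136 + ((-9 - 1*3/10)/(8*(2 + 3/10)))*(145/51) = -136 + ((-9 - 3/10)/(8*(23/10)))*(145*(1/51)) = -136 + ((⅛)*(10/23)*(-93/10))*(145/51) = -136 - 93/184*145/51 = -136 - 4495/3128 = -429903/3128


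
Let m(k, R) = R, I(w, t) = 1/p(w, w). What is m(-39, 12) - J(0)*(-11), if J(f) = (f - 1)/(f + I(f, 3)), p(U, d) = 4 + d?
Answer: -32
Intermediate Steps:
I(w, t) = 1/(4 + w)
J(f) = (-1 + f)/(f + 1/(4 + f)) (J(f) = (f - 1)/(f + 1/(4 + f)) = (-1 + f)/(f + 1/(4 + f)))
m(-39, 12) - J(0)*(-11) = 12 - (-1 + 0)*(4 + 0)/(1 + 0*(4 + 0))*(-11) = 12 - -1*4/(1 + 0*4)*(-11) = 12 - -1*4/(1 + 0)*(-11) = 12 - -1*4/1*(-11) = 12 - 1*(-1)*4*(-11) = 12 - (-4)*(-11) = 12 - 1*44 = 12 - 44 = -32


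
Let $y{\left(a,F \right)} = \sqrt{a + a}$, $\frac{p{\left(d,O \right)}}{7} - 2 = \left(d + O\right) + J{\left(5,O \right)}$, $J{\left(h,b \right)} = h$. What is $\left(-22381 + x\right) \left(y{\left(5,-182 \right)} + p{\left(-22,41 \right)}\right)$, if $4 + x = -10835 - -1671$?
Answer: $-5741918 - 31549 \sqrt{10} \approx -5.8417 \cdot 10^{6}$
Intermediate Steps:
$p{\left(d,O \right)} = 49 + 7 O + 7 d$ ($p{\left(d,O \right)} = 14 + 7 \left(\left(d + O\right) + 5\right) = 14 + 7 \left(\left(O + d\right) + 5\right) = 14 + 7 \left(5 + O + d\right) = 14 + \left(35 + 7 O + 7 d\right) = 49 + 7 O + 7 d$)
$x = -9168$ ($x = -4 - 9164 = -9168$)
$y{\left(a,F \right)} = \sqrt{2} \sqrt{a}$ ($y{\left(a,F \right)} = \sqrt{2 a} = \sqrt{2} \sqrt{a}$)
$\left(-22381 + x\right) \left(y{\left(5,-182 \right)} + p{\left(-22,41 \right)}\right) = \left(-22381 - 9168\right) \left(\sqrt{2} \sqrt{5} + \left(49 + 7 \cdot 41 + 7 \left(-22\right)\right)\right) = - 31549 \left(\sqrt{10} + \left(49 + 287 - 154\right)\right) = - 31549 \left(\sqrt{10} + 182\right) = - 31549 \left(182 + \sqrt{10}\right) = -5741918 - 31549 \sqrt{10}$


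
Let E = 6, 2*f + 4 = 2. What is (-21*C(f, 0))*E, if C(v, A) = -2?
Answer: 252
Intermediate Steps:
f = -1 (f = -2 + (½)*2 = -2 + 1 = -1)
(-21*C(f, 0))*E = -21*(-2)*6 = 42*6 = 252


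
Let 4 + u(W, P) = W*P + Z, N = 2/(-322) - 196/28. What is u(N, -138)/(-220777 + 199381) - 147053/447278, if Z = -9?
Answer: -12505448561/33494860308 ≈ -0.37335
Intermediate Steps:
N = -1128/161 (N = 2*(-1/322) - 196*1/28 = -1/161 - 7 = -1128/161 ≈ -7.0062)
u(W, P) = -13 + P*W (u(W, P) = -4 + (W*P - 9) = -4 + (P*W - 9) = -4 + (-9 + P*W) = -13 + P*W)
u(N, -138)/(-220777 + 199381) - 147053/447278 = (-13 - 138*(-1128/161))/(-220777 + 199381) - 147053/447278 = (-13 + 6768/7)/(-21396) - 147053*1/447278 = (6677/7)*(-1/21396) - 147053/447278 = -6677/149772 - 147053/447278 = -12505448561/33494860308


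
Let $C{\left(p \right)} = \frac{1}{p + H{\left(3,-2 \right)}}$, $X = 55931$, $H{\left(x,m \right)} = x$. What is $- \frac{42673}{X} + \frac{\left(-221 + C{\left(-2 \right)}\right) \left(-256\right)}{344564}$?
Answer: $- \frac{262580583}{437995661} \approx -0.5995$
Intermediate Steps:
$C{\left(p \right)} = \frac{1}{3 + p}$ ($C{\left(p \right)} = \frac{1}{p + 3} = \frac{1}{3 + p}$)
$- \frac{42673}{X} + \frac{\left(-221 + C{\left(-2 \right)}\right) \left(-256\right)}{344564} = - \frac{42673}{55931} + \frac{\left(-221 + \frac{1}{3 - 2}\right) \left(-256\right)}{344564} = \left(-42673\right) \frac{1}{55931} + \left(-221 + 1^{-1}\right) \left(-256\right) \frac{1}{344564} = - \frac{42673}{55931} + \left(-221 + 1\right) \left(-256\right) \frac{1}{344564} = - \frac{42673}{55931} + \left(-220\right) \left(-256\right) \frac{1}{344564} = - \frac{42673}{55931} + 56320 \cdot \frac{1}{344564} = - \frac{42673}{55931} + \frac{1280}{7831} = - \frac{262580583}{437995661}$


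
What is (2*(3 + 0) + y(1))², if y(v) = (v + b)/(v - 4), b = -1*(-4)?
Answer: 169/9 ≈ 18.778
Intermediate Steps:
b = 4
y(v) = (4 + v)/(-4 + v) (y(v) = (v + 4)/(v - 4) = (4 + v)/(-4 + v))
(2*(3 + 0) + y(1))² = (2*(3 + 0) + (4 + 1)/(-4 + 1))² = (2*3 + 5/(-3))² = (6 - ⅓*5)² = (6 - 5/3)² = (13/3)² = 169/9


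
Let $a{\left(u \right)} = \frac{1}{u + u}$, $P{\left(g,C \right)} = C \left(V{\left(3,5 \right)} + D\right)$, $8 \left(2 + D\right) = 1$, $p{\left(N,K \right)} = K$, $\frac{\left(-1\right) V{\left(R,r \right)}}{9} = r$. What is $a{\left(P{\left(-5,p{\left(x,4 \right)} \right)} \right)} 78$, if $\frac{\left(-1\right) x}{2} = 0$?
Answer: $- \frac{26}{125} \approx -0.208$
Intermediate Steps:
$x = 0$ ($x = \left(-2\right) 0 = 0$)
$V{\left(R,r \right)} = - 9 r$
$D = - \frac{15}{8}$ ($D = -2 + \frac{1}{8} \cdot 1 = -2 + \frac{1}{8} = - \frac{15}{8} \approx -1.875$)
$P{\left(g,C \right)} = - \frac{375 C}{8}$ ($P{\left(g,C \right)} = C \left(\left(-9\right) 5 - \frac{15}{8}\right) = C \left(-45 - \frac{15}{8}\right) = C \left(- \frac{375}{8}\right) = - \frac{375 C}{8}$)
$a{\left(u \right)} = \frac{1}{2 u}$
$a{\left(P{\left(-5,p{\left(x,4 \right)} \right)} \right)} 78 = \frac{1}{2 \left(\left(- \frac{375}{8}\right) 4\right)} 78 = \frac{1}{2 \left(- \frac{375}{2}\right)} 78 = \frac{1}{2} \left(- \frac{2}{375}\right) 78 = \left(- \frac{1}{375}\right) 78 = - \frac{26}{125}$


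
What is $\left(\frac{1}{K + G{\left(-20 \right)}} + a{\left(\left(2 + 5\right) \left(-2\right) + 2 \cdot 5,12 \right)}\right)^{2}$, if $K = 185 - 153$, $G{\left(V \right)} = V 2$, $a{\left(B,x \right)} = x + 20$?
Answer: $\frac{65025}{64} \approx 1016.0$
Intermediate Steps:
$a{\left(B,x \right)} = 20 + x$
$G{\left(V \right)} = 2 V$
$K = 32$ ($K = 185 - 153 = 32$)
$\left(\frac{1}{K + G{\left(-20 \right)}} + a{\left(\left(2 + 5\right) \left(-2\right) + 2 \cdot 5,12 \right)}\right)^{2} = \left(\frac{1}{32 + 2 \left(-20\right)} + \left(20 + 12\right)\right)^{2} = \left(\frac{1}{32 - 40} + 32\right)^{2} = \left(\frac{1}{-8} + 32\right)^{2} = \left(- \frac{1}{8} + 32\right)^{2} = \left(\frac{255}{8}\right)^{2} = \frac{65025}{64}$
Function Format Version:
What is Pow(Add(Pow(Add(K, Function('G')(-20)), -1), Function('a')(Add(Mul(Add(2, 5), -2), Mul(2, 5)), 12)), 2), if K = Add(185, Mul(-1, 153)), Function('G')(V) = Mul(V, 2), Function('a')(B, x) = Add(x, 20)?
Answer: Rational(65025, 64) ≈ 1016.0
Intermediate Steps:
Function('a')(B, x) = Add(20, x)
Function('G')(V) = Mul(2, V)
K = 32 (K = Add(185, -153) = 32)
Pow(Add(Pow(Add(K, Function('G')(-20)), -1), Function('a')(Add(Mul(Add(2, 5), -2), Mul(2, 5)), 12)), 2) = Pow(Add(Pow(Add(32, Mul(2, -20)), -1), Add(20, 12)), 2) = Pow(Add(Pow(Add(32, -40), -1), 32), 2) = Pow(Add(Pow(-8, -1), 32), 2) = Pow(Add(Rational(-1, 8), 32), 2) = Pow(Rational(255, 8), 2) = Rational(65025, 64)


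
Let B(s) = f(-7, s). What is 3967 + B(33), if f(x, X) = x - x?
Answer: 3967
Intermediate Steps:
f(x, X) = 0
B(s) = 0
3967 + B(33) = 3967 + 0 = 3967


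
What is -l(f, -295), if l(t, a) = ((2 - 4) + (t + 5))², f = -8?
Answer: -25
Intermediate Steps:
l(t, a) = (3 + t)² (l(t, a) = (-2 + (5 + t))² = (3 + t)²)
-l(f, -295) = -(3 - 8)² = -1*(-5)² = -1*25 = -25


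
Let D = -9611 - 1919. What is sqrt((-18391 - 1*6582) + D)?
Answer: I*sqrt(36503) ≈ 191.06*I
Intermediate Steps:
D = -11530
sqrt((-18391 - 1*6582) + D) = sqrt((-18391 - 1*6582) - 11530) = sqrt((-18391 - 6582) - 11530) = sqrt(-24973 - 11530) = sqrt(-36503) = I*sqrt(36503)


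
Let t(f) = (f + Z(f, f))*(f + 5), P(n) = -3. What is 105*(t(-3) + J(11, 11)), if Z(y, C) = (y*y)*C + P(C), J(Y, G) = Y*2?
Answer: -4620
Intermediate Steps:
J(Y, G) = 2*Y
Z(y, C) = -3 + C*y**2 (Z(y, C) = (y*y)*C - 3 = y**2*C - 3 = C*y**2 - 3 = -3 + C*y**2)
t(f) = (5 + f)*(-3 + f + f**3) (t(f) = (f + (-3 + f*f**2))*(f + 5) = (f + (-3 + f**3))*(5 + f) = (-3 + f + f**3)*(5 + f) = (5 + f)*(-3 + f + f**3))
105*(t(-3) + J(11, 11)) = 105*((-15 + (-3)**2 + (-3)**4 + 2*(-3) + 5*(-3)**3) + 2*11) = 105*((-15 + 9 + 81 - 6 + 5*(-27)) + 22) = 105*((-15 + 9 + 81 - 6 - 135) + 22) = 105*(-66 + 22) = 105*(-44) = -4620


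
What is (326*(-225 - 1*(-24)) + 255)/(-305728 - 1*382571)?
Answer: 21757/229433 ≈ 0.094829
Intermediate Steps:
(326*(-225 - 1*(-24)) + 255)/(-305728 - 1*382571) = (326*(-225 + 24) + 255)/(-305728 - 382571) = (326*(-201) + 255)/(-688299) = (-65526 + 255)*(-1/688299) = -65271*(-1/688299) = 21757/229433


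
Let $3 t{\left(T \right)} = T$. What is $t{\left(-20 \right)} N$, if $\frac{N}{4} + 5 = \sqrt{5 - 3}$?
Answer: $\frac{400}{3} - \frac{80 \sqrt{2}}{3} \approx 95.621$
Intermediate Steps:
$t{\left(T \right)} = \frac{T}{3}$
$N = -20 + 4 \sqrt{2}$ ($N = -20 + 4 \sqrt{5 - 3} = -20 + 4 \sqrt{2} \approx -14.343$)
$t{\left(-20 \right)} N = \frac{1}{3} \left(-20\right) \left(-20 + 4 \sqrt{2}\right) = - \frac{20 \left(-20 + 4 \sqrt{2}\right)}{3} = \frac{400}{3} - \frac{80 \sqrt{2}}{3}$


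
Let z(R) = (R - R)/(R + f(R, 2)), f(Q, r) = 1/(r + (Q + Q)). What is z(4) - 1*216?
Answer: -216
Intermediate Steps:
f(Q, r) = 1/(r + 2*Q)
z(R) = 0 (z(R) = (R - R)/(R + 1/(2 + 2*R)) = 0/(R + 1/(2 + 2*R)) = 0)
z(4) - 1*216 = 0 - 1*216 = 0 - 216 = -216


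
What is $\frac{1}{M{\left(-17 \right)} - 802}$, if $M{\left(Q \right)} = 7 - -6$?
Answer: $- \frac{1}{789} \approx -0.0012674$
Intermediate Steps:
$M{\left(Q \right)} = 13$ ($M{\left(Q \right)} = 7 + 6 = 13$)
$\frac{1}{M{\left(-17 \right)} - 802} = \frac{1}{13 - 802} = \frac{1}{-789} = - \frac{1}{789}$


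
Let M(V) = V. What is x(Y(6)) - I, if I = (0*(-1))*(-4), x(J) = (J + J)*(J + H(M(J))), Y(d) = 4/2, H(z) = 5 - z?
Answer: 20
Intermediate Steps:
Y(d) = 2 (Y(d) = 4*(½) = 2)
x(J) = 10*J (x(J) = (J + J)*(J + (5 - J)) = (2*J)*5 = 10*J)
I = 0 (I = 0*(-4) = 0)
x(Y(6)) - I = 10*2 - 1*0 = 20 + 0 = 20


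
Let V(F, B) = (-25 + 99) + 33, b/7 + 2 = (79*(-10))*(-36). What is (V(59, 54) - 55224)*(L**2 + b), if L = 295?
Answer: -15768477647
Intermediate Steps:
b = 199066 (b = -14 + 7*((79*(-10))*(-36)) = -14 + 7*(-790*(-36)) = -14 + 7*28440 = -14 + 199080 = 199066)
V(F, B) = 107 (V(F, B) = 74 + 33 = 107)
(V(59, 54) - 55224)*(L**2 + b) = (107 - 55224)*(295**2 + 199066) = -55117*(87025 + 199066) = -55117*286091 = -15768477647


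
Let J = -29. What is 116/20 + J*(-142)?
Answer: 20619/5 ≈ 4123.8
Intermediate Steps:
116/20 + J*(-142) = 116/20 - 29*(-142) = 116*(1/20) + 4118 = 29/5 + 4118 = 20619/5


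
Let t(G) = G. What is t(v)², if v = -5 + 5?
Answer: 0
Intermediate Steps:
v = 0
t(v)² = 0² = 0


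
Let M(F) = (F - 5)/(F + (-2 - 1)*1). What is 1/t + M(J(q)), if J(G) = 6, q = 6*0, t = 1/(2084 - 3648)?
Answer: -4691/3 ≈ -1563.7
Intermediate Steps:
t = -1/1564 (t = 1/(-1564) = -1/1564 ≈ -0.00063939)
q = 0
M(F) = (-5 + F)/(-3 + F) (M(F) = (-5 + F)/(F - 3*1) = (-5 + F)/(F - 3) = (-5 + F)/(-3 + F))
1/t + M(J(q)) = 1/(-1/1564) + (-5 + 6)/(-3 + 6) = -1564 + 1/3 = -1564 + (⅓)*1 = -1564 + ⅓ = -4691/3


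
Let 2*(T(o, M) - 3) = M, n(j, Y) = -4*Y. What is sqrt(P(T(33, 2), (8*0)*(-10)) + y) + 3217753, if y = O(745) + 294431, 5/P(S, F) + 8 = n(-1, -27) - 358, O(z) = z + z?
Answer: 3217753 + sqrt(19697684154)/258 ≈ 3.2183e+6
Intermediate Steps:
O(z) = 2*z
T(o, M) = 3 + M/2
P(S, F) = -5/258 (P(S, F) = 5/(-8 + (-4*(-27) - 358)) = 5/(-8 + (108 - 358)) = 5/(-8 - 250) = 5/(-258) = 5*(-1/258) = -5/258)
y = 295921 (y = 2*745 + 294431 = 1490 + 294431 = 295921)
sqrt(P(T(33, 2), (8*0)*(-10)) + y) + 3217753 = sqrt(-5/258 + 295921) + 3217753 = sqrt(76347613/258) + 3217753 = sqrt(19697684154)/258 + 3217753 = 3217753 + sqrt(19697684154)/258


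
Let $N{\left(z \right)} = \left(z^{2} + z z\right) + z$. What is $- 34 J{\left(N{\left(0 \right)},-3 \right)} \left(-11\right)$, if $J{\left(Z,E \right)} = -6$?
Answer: $-2244$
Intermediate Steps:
$N{\left(z \right)} = z + 2 z^{2}$ ($N{\left(z \right)} = \left(z^{2} + z^{2}\right) + z = 2 z^{2} + z = z + 2 z^{2}$)
$- 34 J{\left(N{\left(0 \right)},-3 \right)} \left(-11\right) = \left(-34\right) \left(-6\right) \left(-11\right) = 204 \left(-11\right) = -2244$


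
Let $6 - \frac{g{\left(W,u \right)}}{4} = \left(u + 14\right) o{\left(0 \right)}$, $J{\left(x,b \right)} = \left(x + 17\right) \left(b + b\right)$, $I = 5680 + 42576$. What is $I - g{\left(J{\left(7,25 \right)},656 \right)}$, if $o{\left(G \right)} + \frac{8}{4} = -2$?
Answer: $37512$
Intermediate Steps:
$o{\left(G \right)} = -4$ ($o{\left(G \right)} = -2 - 2 = -4$)
$I = 48256$
$J{\left(x,b \right)} = 2 b \left(17 + x\right)$ ($J{\left(x,b \right)} = \left(17 + x\right) 2 b = 2 b \left(17 + x\right)$)
$g{\left(W,u \right)} = 248 + 16 u$ ($g{\left(W,u \right)} = 24 - 4 \left(u + 14\right) \left(-4\right) = 24 - 4 \left(14 + u\right) \left(-4\right) = 24 - 4 \left(-56 - 4 u\right) = 24 + \left(224 + 16 u\right) = 248 + 16 u$)
$I - g{\left(J{\left(7,25 \right)},656 \right)} = 48256 - \left(248 + 16 \cdot 656\right) = 48256 - \left(248 + 10496\right) = 48256 - 10744 = 37512$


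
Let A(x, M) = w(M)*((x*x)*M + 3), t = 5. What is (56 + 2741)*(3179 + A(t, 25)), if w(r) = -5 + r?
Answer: 44021983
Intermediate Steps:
A(x, M) = (-5 + M)*(3 + M*x**2) (A(x, M) = (-5 + M)*((x*x)*M + 3) = (-5 + M)*(x**2*M + 3) = (-5 + M)*(M*x**2 + 3) = (-5 + M)*(3 + M*x**2))
(56 + 2741)*(3179 + A(t, 25)) = (56 + 2741)*(3179 + (-5 + 25)*(3 + 25*5**2)) = 2797*(3179 + 20*(3 + 25*25)) = 2797*(3179 + 20*(3 + 625)) = 2797*(3179 + 20*628) = 2797*(3179 + 12560) = 2797*15739 = 44021983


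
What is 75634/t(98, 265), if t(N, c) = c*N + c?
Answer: 75634/26235 ≈ 2.8829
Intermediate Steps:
t(N, c) = c + N*c (t(N, c) = N*c + c = c + N*c)
75634/t(98, 265) = 75634/((265*(1 + 98))) = 75634/((265*99)) = 75634/26235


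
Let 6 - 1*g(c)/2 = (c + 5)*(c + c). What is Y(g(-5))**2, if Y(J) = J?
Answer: 144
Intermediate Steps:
g(c) = 12 - 4*c*(5 + c) (g(c) = 12 - 2*(c + 5)*(c + c) = 12 - 2*(5 + c)*2*c = 12 - 4*c*(5 + c))
Y(g(-5))**2 = (12 - 20*(-5) - 4*(-5)**2)**2 = (12 + 100 - 4*25)**2 = (12 + 100 - 100)**2 = 12**2 = 144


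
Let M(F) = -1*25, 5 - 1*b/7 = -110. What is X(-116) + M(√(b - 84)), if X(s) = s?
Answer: -141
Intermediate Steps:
b = 805 (b = 35 - 7*(-110) = 35 + 770 = 805)
M(F) = -25
X(-116) + M(√(b - 84)) = -116 - 25 = -141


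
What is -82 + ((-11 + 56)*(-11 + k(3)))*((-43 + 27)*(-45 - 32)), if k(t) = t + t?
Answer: -277282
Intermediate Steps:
k(t) = 2*t
-82 + ((-11 + 56)*(-11 + k(3)))*((-43 + 27)*(-45 - 32)) = -82 + ((-11 + 56)*(-11 + 2*3))*((-43 + 27)*(-45 - 32)) = -82 + (45*(-11 + 6))*(-16*(-77)) = -82 + (45*(-5))*1232 = -82 - 225*1232 = -82 - 277200 = -277282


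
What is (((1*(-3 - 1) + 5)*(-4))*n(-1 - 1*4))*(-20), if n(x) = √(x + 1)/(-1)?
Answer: -160*I ≈ -160.0*I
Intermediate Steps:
n(x) = -√(1 + x) (n(x) = √(1 + x)*(-1) = -√(1 + x))
(((1*(-3 - 1) + 5)*(-4))*n(-1 - 1*4))*(-20) = (((1*(-3 - 1) + 5)*(-4))*(-√(1 + (-1 - 1*4))))*(-20) = (((1*(-4) + 5)*(-4))*(-√(1 + (-1 - 4))))*(-20) = (((-4 + 5)*(-4))*(-√(1 - 5)))*(-20) = ((1*(-4))*(-√(-4)))*(-20) = -(-4)*2*I*(-20) = -(-8)*I*(-20) = (8*I)*(-20) = -160*I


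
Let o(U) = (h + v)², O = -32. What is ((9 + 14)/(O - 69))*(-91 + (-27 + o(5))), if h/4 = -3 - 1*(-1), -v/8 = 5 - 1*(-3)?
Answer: -116518/101 ≈ -1153.6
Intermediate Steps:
v = -64 (v = -8*(5 - 1*(-3)) = -8*(5 + 3) = -8*8 = -64)
h = -8 (h = 4*(-3 - 1*(-1)) = 4*(-3 + 1) = 4*(-2) = -8)
o(U) = 5184 (o(U) = (-8 - 64)² = (-72)² = 5184)
((9 + 14)/(O - 69))*(-91 + (-27 + o(5))) = ((9 + 14)/(-32 - 69))*(-91 + (-27 + 5184)) = (23/(-101))*(-91 + 5157) = (23*(-1/101))*5066 = -23/101*5066 = -116518/101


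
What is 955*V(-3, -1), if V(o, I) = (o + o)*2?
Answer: -11460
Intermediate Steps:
V(o, I) = 4*o (V(o, I) = (2*o)*2 = 4*o)
955*V(-3, -1) = 955*(4*(-3)) = 955*(-12) = -11460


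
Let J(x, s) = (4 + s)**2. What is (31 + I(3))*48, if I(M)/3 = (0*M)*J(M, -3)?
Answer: 1488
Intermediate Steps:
I(M) = 0 (I(M) = 3*((0*M)*(4 - 3)**2) = 3*(0*1**2) = 3*(0*1) = 3*0 = 0)
(31 + I(3))*48 = (31 + 0)*48 = 31*48 = 1488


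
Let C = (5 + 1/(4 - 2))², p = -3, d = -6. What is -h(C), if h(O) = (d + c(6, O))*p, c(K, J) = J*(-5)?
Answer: -1887/4 ≈ -471.75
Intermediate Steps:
c(K, J) = -5*J
C = 121/4 (C = (5 + 1/2)² = (5 + ½)² = (11/2)² = 121/4 ≈ 30.250)
h(O) = 18 + 15*O (h(O) = (-6 - 5*O)*(-3) = 18 + 15*O)
-h(C) = -(18 + 15*(121/4)) = -(18 + 1815/4) = -1*1887/4 = -1887/4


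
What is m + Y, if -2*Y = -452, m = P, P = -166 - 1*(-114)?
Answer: 174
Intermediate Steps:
P = -52 (P = -166 + 114 = -52)
m = -52
Y = 226 (Y = -½*(-452) = 226)
m + Y = -52 + 226 = 174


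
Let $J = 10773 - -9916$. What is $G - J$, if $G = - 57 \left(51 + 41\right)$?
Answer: $-25933$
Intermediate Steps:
$G = -5244$ ($G = \left(-57\right) 92 = -5244$)
$J = 20689$ ($J = 10773 + 9916 = 20689$)
$G - J = -5244 - 20689 = -25933$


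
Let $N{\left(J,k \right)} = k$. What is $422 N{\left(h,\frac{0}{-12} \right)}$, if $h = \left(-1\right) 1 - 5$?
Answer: $0$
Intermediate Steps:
$h = -6$ ($h = -1 - 5 = -6$)
$422 N{\left(h,\frac{0}{-12} \right)} = 422 \frac{0}{-12} = 422 \cdot 0 \left(- \frac{1}{12}\right) = 422 \cdot 0 = 0$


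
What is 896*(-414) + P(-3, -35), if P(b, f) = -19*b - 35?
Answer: -370922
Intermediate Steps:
P(b, f) = -35 - 19*b
896*(-414) + P(-3, -35) = 896*(-414) + (-35 - 19*(-3)) = -370944 + (-35 + 57) = -370944 + 22 = -370922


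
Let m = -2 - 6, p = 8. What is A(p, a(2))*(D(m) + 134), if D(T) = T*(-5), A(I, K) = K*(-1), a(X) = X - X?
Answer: 0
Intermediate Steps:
a(X) = 0
m = -8
A(I, K) = -K
D(T) = -5*T
A(p, a(2))*(D(m) + 134) = (-1*0)*(-5*(-8) + 134) = 0*(40 + 134) = 0*174 = 0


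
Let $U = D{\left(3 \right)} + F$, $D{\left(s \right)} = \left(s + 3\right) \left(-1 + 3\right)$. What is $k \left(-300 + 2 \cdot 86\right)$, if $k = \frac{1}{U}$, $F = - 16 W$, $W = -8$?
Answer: $- \frac{32}{35} \approx -0.91429$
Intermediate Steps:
$D{\left(s \right)} = 6 + 2 s$ ($D{\left(s \right)} = \left(3 + s\right) 2 = 6 + 2 s$)
$F = 128$ ($F = \left(-16\right) \left(-8\right) = 128$)
$U = 140$ ($U = \left(6 + 2 \cdot 3\right) + 128 = \left(6 + 6\right) + 128 = 12 + 128 = 140$)
$k = \frac{1}{140} \approx 0.0071429$
$k \left(-300 + 2 \cdot 86\right) = \frac{-300 + 2 \cdot 86}{140} = \frac{-300 + 172}{140} = \frac{1}{140} \left(-128\right) = - \frac{32}{35}$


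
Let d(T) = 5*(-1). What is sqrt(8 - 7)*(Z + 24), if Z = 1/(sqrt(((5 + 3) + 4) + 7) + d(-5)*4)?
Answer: 9124/381 - sqrt(19)/381 ≈ 23.936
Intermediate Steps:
d(T) = -5
Z = 1/(-20 + sqrt(19)) (Z = 1/(sqrt(((5 + 3) + 4) + 7) - 5*4) = 1/(sqrt((8 + 4) + 7) - 20) = 1/(sqrt(12 + 7) - 20) = 1/(sqrt(19) - 20) = 1/(-20 + sqrt(19)) ≈ -0.063934)
sqrt(8 - 7)*(Z + 24) = sqrt(8 - 7)*((-20/381 - sqrt(19)/381) + 24) = sqrt(1)*(9124/381 - sqrt(19)/381) = 1*(9124/381 - sqrt(19)/381) = 9124/381 - sqrt(19)/381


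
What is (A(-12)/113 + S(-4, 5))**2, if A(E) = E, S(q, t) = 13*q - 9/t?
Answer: 927628849/319225 ≈ 2905.9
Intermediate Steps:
S(q, t) = -9/t + 13*q
(A(-12)/113 + S(-4, 5))**2 = (-12/113 + (-9/5 + 13*(-4)))**2 = (-12*1/113 + (-9*1/5 - 52))**2 = (-12/113 + (-9/5 - 52))**2 = (-12/113 - 269/5)**2 = (-30457/565)**2 = 927628849/319225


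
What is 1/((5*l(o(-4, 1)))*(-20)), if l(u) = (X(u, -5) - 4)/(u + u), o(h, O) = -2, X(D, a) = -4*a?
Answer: 1/400 ≈ 0.0025000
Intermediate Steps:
l(u) = 8/u (l(u) = (-4*(-5) - 4)/(u + u) = (20 - 4)/((2*u)) = 16*(1/(2*u)) = 8/u)
1/((5*l(o(-4, 1)))*(-20)) = 1/((5*(8/(-2)))*(-20)) = 1/((5*(8*(-½)))*(-20)) = 1/((5*(-4))*(-20)) = 1/(-20*(-20)) = 1/400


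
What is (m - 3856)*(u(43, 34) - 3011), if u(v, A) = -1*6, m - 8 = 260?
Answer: 10824996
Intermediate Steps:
m = 268 (m = 8 + 260 = 268)
u(v, A) = -6
(m - 3856)*(u(43, 34) - 3011) = (268 - 3856)*(-6 - 3011) = -3588*(-3017) = 10824996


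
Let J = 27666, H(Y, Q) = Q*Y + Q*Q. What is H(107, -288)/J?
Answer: 2896/1537 ≈ 1.8842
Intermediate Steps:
H(Y, Q) = Q**2 + Q*Y (H(Y, Q) = Q*Y + Q**2 = Q**2 + Q*Y)
H(107, -288)/J = -288*(-288 + 107)/27666 = -288*(-181)*(1/27666) = 52128*(1/27666) = 2896/1537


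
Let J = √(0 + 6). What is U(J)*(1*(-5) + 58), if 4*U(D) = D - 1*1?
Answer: -53/4 + 53*√6/4 ≈ 19.206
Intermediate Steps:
J = √6 ≈ 2.4495
U(D) = -¼ + D/4 (U(D) = (D - 1*1)/4 = (D - 1)/4 = (-1 + D)/4 = -¼ + D/4)
U(J)*(1*(-5) + 58) = (-¼ + √6/4)*(1*(-5) + 58) = (-¼ + √6/4)*(-5 + 58) = (-¼ + √6/4)*53 = -53/4 + 53*√6/4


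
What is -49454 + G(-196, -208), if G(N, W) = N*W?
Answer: -8686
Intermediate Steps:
-49454 + G(-196, -208) = -49454 - 196*(-208) = -49454 + 40768 = -8686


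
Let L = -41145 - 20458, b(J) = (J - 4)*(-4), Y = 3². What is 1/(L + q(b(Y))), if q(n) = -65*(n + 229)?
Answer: -1/75188 ≈ -1.3300e-5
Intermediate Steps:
Y = 9
b(J) = 16 - 4*J (b(J) = (-4 + J)*(-4) = 16 - 4*J)
L = -61603
q(n) = -14885 - 65*n (q(n) = -65*(229 + n) = -14885 - 65*n)
1/(L + q(b(Y))) = 1/(-61603 + (-14885 - 65*(16 - 4*9))) = 1/(-61603 + (-14885 - 65*(16 - 36))) = 1/(-61603 + (-14885 - 65*(-20))) = 1/(-61603 + (-14885 + 1300)) = 1/(-61603 - 13585) = 1/(-75188) = -1/75188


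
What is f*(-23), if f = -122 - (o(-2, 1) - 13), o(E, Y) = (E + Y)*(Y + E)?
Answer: 2530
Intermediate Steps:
o(E, Y) = (E + Y)² (o(E, Y) = (E + Y)*(E + Y) = (E + Y)²)
f = -110 (f = -122 - ((-2 + 1)² - 13) = -122 - ((-1)² - 13) = -122 - (1 - 13) = -122 - 1*(-12) = -122 + 12 = -110)
f*(-23) = -110*(-23) = 2530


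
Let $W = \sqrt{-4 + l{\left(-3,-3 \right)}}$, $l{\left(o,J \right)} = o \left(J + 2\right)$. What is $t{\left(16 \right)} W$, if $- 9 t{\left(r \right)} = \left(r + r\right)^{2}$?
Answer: $- \frac{1024 i}{9} \approx - 113.78 i$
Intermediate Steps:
$t{\left(r \right)} = - \frac{4 r^{2}}{9}$ ($t{\left(r \right)} = - \frac{\left(r + r\right)^{2}}{9} = - \frac{\left(2 r\right)^{2}}{9} = - \frac{4 r^{2}}{9}$)
$l{\left(o,J \right)} = o \left(2 + J\right)$
$W = i$ ($W = \sqrt{-4 - 3 \left(2 - 3\right)} = \sqrt{-4 - -3} = \sqrt{-4 + 3} = \sqrt{-1} = i \approx 1.0 i$)
$t{\left(16 \right)} W = - \frac{4 \cdot 16^{2}}{9} i = \left(- \frac{4}{9}\right) 256 i = - \frac{1024 i}{9}$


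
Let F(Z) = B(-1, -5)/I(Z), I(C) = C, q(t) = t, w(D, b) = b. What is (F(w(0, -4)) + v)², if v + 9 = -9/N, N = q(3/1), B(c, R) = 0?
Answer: 144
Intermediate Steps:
N = 3 (N = 3/1 = 3*1 = 3)
F(Z) = 0 (F(Z) = 0/Z = 0)
v = -12 (v = -9 - 9/3 = -9 - 9*⅓ = -9 - 3 = -12)
(F(w(0, -4)) + v)² = (0 - 12)² = (-12)² = 144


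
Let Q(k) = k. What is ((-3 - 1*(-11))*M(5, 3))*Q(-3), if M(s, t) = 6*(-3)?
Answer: 432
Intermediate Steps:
M(s, t) = -18
((-3 - 1*(-11))*M(5, 3))*Q(-3) = ((-3 - 1*(-11))*(-18))*(-3) = ((-3 + 11)*(-18))*(-3) = (8*(-18))*(-3) = -144*(-3) = 432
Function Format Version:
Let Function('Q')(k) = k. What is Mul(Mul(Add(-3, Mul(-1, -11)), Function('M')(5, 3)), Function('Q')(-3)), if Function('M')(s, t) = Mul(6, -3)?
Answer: 432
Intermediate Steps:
Function('M')(s, t) = -18
Mul(Mul(Add(-3, Mul(-1, -11)), Function('M')(5, 3)), Function('Q')(-3)) = Mul(Mul(Add(-3, Mul(-1, -11)), -18), -3) = Mul(Mul(Add(-3, 11), -18), -3) = Mul(Mul(8, -18), -3) = Mul(-144, -3) = 432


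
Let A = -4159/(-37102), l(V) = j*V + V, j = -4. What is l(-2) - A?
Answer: 218453/37102 ≈ 5.8879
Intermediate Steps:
l(V) = -3*V (l(V) = -4*V + V = -3*V)
A = 4159/37102 (A = -4159*(-1/37102) = 4159/37102 ≈ 0.11210)
l(-2) - A = -3*(-2) - 1*4159/37102 = 6 - 4159/37102 = 218453/37102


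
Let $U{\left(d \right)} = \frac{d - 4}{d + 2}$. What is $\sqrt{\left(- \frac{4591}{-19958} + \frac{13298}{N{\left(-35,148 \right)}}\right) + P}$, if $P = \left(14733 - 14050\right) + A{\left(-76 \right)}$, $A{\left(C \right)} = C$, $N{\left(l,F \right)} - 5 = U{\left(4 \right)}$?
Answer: $\frac{\sqrt{32531237536510}}{99790} \approx 57.156$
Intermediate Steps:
$U{\left(d \right)} = \frac{-4 + d}{2 + d}$
$N{\left(l,F \right)} = 5$ ($N{\left(l,F \right)} = 5 + \frac{-4 + 4}{2 + 4} = 5 + \frac{1}{6} \cdot 0 = 5 + 0 = 5$)
$P = 607$ ($P = \left(14733 - 14050\right) - 76 = 683 - 76 = 607$)
$\sqrt{\left(- \frac{4591}{-19958} + \frac{13298}{N{\left(-35,148 \right)}}\right) + P} = \sqrt{\left(- \frac{4591}{-19958} + \frac{13298}{5}\right) + 607} = \sqrt{\left(\left(-4591\right) \left(- \frac{1}{19958}\right) + 13298 \cdot \frac{1}{5}\right) + 607} = \sqrt{\left(\frac{4591}{19958} + \frac{13298}{5}\right) + 607} = \sqrt{\frac{265424439}{99790} + 607} = \sqrt{\frac{325996969}{99790}} = \frac{\sqrt{32531237536510}}{99790}$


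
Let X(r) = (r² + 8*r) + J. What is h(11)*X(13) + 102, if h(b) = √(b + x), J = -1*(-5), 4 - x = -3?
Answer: 102 + 834*√2 ≈ 1281.5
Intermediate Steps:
x = 7 (x = 4 - 1*(-3) = 4 + 3 = 7)
J = 5
X(r) = 5 + r² + 8*r (X(r) = (r² + 8*r) + 5 = 5 + r² + 8*r)
h(b) = √(7 + b) (h(b) = √(b + 7) = √(7 + b))
h(11)*X(13) + 102 = √(7 + 11)*(5 + 13² + 8*13) + 102 = √18*(5 + 169 + 104) + 102 = (3*√2)*278 + 102 = 834*√2 + 102 = 102 + 834*√2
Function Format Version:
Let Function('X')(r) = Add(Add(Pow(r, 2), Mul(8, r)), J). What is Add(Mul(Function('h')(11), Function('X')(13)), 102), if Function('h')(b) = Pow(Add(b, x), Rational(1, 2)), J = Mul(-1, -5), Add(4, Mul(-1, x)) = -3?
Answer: Add(102, Mul(834, Pow(2, Rational(1, 2)))) ≈ 1281.5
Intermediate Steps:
x = 7 (x = Add(4, Mul(-1, -3)) = Add(4, 3) = 7)
J = 5
Function('X')(r) = Add(5, Pow(r, 2), Mul(8, r)) (Function('X')(r) = Add(Add(Pow(r, 2), Mul(8, r)), 5) = Add(5, Pow(r, 2), Mul(8, r)))
Function('h')(b) = Pow(Add(7, b), Rational(1, 2)) (Function('h')(b) = Pow(Add(b, 7), Rational(1, 2)) = Pow(Add(7, b), Rational(1, 2)))
Add(Mul(Function('h')(11), Function('X')(13)), 102) = Add(Mul(Pow(Add(7, 11), Rational(1, 2)), Add(5, Pow(13, 2), Mul(8, 13))), 102) = Add(Mul(Pow(18, Rational(1, 2)), Add(5, 169, 104)), 102) = Add(Mul(Mul(3, Pow(2, Rational(1, 2))), 278), 102) = Add(Mul(834, Pow(2, Rational(1, 2))), 102) = Add(102, Mul(834, Pow(2, Rational(1, 2))))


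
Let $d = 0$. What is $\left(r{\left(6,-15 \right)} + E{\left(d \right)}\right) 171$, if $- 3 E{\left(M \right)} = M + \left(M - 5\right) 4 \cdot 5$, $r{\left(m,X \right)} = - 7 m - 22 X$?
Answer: $54948$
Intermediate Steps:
$r{\left(m,X \right)} = - 22 X - 7 m$
$E{\left(M \right)} = \frac{100}{3} - 7 M$ ($E{\left(M \right)} = - \frac{M + \left(M - 5\right) 4 \cdot 5}{3} = - \frac{M + \left(-5 + M\right) 4 \cdot 5}{3} = - \frac{M + \left(-20 + 4 M\right) 5}{3} = - \frac{M + \left(-100 + 20 M\right)}{3} = - \frac{-100 + 21 M}{3} = \frac{100}{3} - 7 M$)
$\left(r{\left(6,-15 \right)} + E{\left(d \right)}\right) 171 = \left(\left(\left(-22\right) \left(-15\right) - 42\right) + \left(\frac{100}{3} - 0\right)\right) 171 = \left(\left(330 - 42\right) + \left(\frac{100}{3} + 0\right)\right) 171 = \left(288 + \frac{100}{3}\right) 171 = \frac{964}{3} \cdot 171 = 54948$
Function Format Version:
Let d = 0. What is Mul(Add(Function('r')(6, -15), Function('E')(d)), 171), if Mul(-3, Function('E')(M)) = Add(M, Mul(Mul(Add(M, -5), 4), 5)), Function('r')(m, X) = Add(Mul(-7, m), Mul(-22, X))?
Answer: 54948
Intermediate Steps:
Function('r')(m, X) = Add(Mul(-22, X), Mul(-7, m))
Function('E')(M) = Add(Rational(100, 3), Mul(-7, M)) (Function('E')(M) = Mul(Rational(-1, 3), Add(M, Mul(Mul(Add(M, -5), 4), 5))) = Mul(Rational(-1, 3), Add(M, Mul(Mul(Add(-5, M), 4), 5))) = Mul(Rational(-1, 3), Add(M, Mul(Add(-20, Mul(4, M)), 5))) = Mul(Rational(-1, 3), Add(M, Add(-100, Mul(20, M)))) = Mul(Rational(-1, 3), Add(-100, Mul(21, M))) = Add(Rational(100, 3), Mul(-7, M)))
Mul(Add(Function('r')(6, -15), Function('E')(d)), 171) = Mul(Add(Add(Mul(-22, -15), Mul(-7, 6)), Add(Rational(100, 3), Mul(-7, 0))), 171) = Mul(Add(Add(330, -42), Add(Rational(100, 3), 0)), 171) = Mul(Add(288, Rational(100, 3)), 171) = Mul(Rational(964, 3), 171) = 54948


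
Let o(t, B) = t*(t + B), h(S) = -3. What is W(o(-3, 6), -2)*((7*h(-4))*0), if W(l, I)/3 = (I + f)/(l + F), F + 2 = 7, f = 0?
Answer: 0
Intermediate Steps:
F = 5 (F = -2 + 7 = 5)
o(t, B) = t*(B + t)
W(l, I) = 3*I/(5 + l) (W(l, I) = 3*((I + 0)/(l + 5)) = 3*(I/(5 + l)) = 3*I/(5 + l))
W(o(-3, 6), -2)*((7*h(-4))*0) = (3*(-2)/(5 - 3*(6 - 3)))*((7*(-3))*0) = (3*(-2)/(5 - 3*3))*(-21*0) = (3*(-2)/(5 - 9))*0 = (3*(-2)/(-4))*0 = (3*(-2)*(-¼))*0 = (3/2)*0 = 0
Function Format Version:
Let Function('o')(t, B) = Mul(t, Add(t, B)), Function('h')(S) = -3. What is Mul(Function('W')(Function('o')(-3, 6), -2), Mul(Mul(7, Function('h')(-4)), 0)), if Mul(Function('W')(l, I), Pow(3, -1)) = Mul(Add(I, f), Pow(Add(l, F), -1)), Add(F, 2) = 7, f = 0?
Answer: 0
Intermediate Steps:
F = 5 (F = Add(-2, 7) = 5)
Function('o')(t, B) = Mul(t, Add(B, t))
Function('W')(l, I) = Mul(3, I, Pow(Add(5, l), -1)) (Function('W')(l, I) = Mul(3, Mul(Add(I, 0), Pow(Add(l, 5), -1))) = Mul(3, Mul(I, Pow(Add(5, l), -1))) = Mul(3, I, Pow(Add(5, l), -1)))
Mul(Function('W')(Function('o')(-3, 6), -2), Mul(Mul(7, Function('h')(-4)), 0)) = Mul(Mul(3, -2, Pow(Add(5, Mul(-3, Add(6, -3))), -1)), Mul(Mul(7, -3), 0)) = Mul(Mul(3, -2, Pow(Add(5, Mul(-3, 3)), -1)), Mul(-21, 0)) = Mul(Mul(3, -2, Pow(Add(5, -9), -1)), 0) = Mul(Mul(3, -2, Pow(-4, -1)), 0) = Mul(Mul(3, -2, Rational(-1, 4)), 0) = Mul(Rational(3, 2), 0) = 0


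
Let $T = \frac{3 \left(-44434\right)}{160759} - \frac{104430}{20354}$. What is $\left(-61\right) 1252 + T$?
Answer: $- \frac{124957729209235}{1636044343} \approx -76378.0$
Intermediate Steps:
$T = - \frac{9750645639}{1636044343}$ ($T = \left(-133302\right) \frac{1}{160759} - \frac{52215}{10177} = - \frac{133302}{160759} - \frac{52215}{10177} = - \frac{9750645639}{1636044343} \approx -5.9599$)
$\left(-61\right) 1252 + T = \left(-61\right) 1252 - \frac{9750645639}{1636044343} = -76372 - \frac{9750645639}{1636044343} = - \frac{124957729209235}{1636044343}$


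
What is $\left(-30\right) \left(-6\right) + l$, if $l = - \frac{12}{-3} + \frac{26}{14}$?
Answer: $\frac{1301}{7} \approx 185.86$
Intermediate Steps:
$l = \frac{41}{7}$ ($l = \left(-12\right) \left(- \frac{1}{3}\right) + 26 \cdot \frac{1}{14} = 4 + \frac{13}{7} = \frac{41}{7} \approx 5.8571$)
$\left(-30\right) \left(-6\right) + l = \left(-30\right) \left(-6\right) + \frac{41}{7} = 180 + \frac{41}{7} = \frac{1301}{7}$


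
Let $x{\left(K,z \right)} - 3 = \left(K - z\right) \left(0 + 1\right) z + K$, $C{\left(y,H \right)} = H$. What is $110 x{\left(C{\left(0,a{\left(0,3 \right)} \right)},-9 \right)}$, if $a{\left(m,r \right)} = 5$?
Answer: $-12980$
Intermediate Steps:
$x{\left(K,z \right)} = 3 + K + z \left(K - z\right)$ ($x{\left(K,z \right)} = 3 + \left(\left(K - z\right) \left(0 + 1\right) z + K\right) = 3 + \left(\left(K - z\right) 1 z + K\right) = 3 + \left(\left(K - z\right) z + K\right) = 3 + \left(z \left(K - z\right) + K\right) = 3 + \left(K + z \left(K - z\right)\right) = 3 + K + z \left(K - z\right)$)
$110 x{\left(C{\left(0,a{\left(0,3 \right)} \right)},-9 \right)} = 110 \left(3 + 5 - \left(-9\right)^{2} + 5 \left(-9\right)\right) = 110 \left(3 + 5 - 81 - 45\right) = 110 \left(-118\right) = -12980$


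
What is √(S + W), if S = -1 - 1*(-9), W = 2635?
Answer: √2643 ≈ 51.410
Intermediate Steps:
S = 8 (S = -1 + 9 = 8)
√(S + W) = √(8 + 2635) = √2643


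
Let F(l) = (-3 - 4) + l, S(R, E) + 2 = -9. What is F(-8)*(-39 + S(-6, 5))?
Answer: 750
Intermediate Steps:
S(R, E) = -11 (S(R, E) = -2 - 9 = -11)
F(l) = -7 + l
F(-8)*(-39 + S(-6, 5)) = (-7 - 8)*(-39 - 11) = -15*(-50) = 750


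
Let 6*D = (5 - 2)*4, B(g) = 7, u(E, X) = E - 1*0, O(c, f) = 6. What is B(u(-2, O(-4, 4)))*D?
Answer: 14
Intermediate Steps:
u(E, X) = E (u(E, X) = E + 0 = E)
D = 2 (D = ((5 - 2)*4)/6 = (3*4)/6 = (1/6)*12 = 2)
B(u(-2, O(-4, 4)))*D = 7*2 = 14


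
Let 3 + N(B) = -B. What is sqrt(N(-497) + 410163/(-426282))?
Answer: sqrt(9954780955210)/142094 ≈ 22.204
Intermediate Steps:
N(B) = -3 - B
sqrt(N(-497) + 410163/(-426282)) = sqrt((-3 - 1*(-497)) + 410163/(-426282)) = sqrt((-3 + 497) + 410163*(-1/426282)) = sqrt(494 - 136721/142094) = sqrt(70057715/142094) = sqrt(9954780955210)/142094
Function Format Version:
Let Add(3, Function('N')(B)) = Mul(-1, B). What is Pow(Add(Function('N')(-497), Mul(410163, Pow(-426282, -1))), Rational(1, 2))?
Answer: Mul(Rational(1, 142094), Pow(9954780955210, Rational(1, 2))) ≈ 22.204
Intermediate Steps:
Function('N')(B) = Add(-3, Mul(-1, B))
Pow(Add(Function('N')(-497), Mul(410163, Pow(-426282, -1))), Rational(1, 2)) = Pow(Add(Add(-3, Mul(-1, -497)), Mul(410163, Pow(-426282, -1))), Rational(1, 2)) = Pow(Add(Add(-3, 497), Mul(410163, Rational(-1, 426282))), Rational(1, 2)) = Pow(Add(494, Rational(-136721, 142094)), Rational(1, 2)) = Pow(Rational(70057715, 142094), Rational(1, 2)) = Mul(Rational(1, 142094), Pow(9954780955210, Rational(1, 2)))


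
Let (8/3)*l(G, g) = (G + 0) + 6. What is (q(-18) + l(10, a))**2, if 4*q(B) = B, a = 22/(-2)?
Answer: 9/4 ≈ 2.2500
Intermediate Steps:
a = -11 (a = 22*(-1/2) = -11)
q(B) = B/4
l(G, g) = 9/4 + 3*G/8 (l(G, g) = 3*((G + 0) + 6)/8 = 3*(G + 6)/8 = 3*(6 + G)/8 = 9/4 + 3*G/8)
(q(-18) + l(10, a))**2 = ((1/4)*(-18) + (9/4 + (3/8)*10))**2 = (-9/2 + (9/4 + 15/4))**2 = (-9/2 + 6)**2 = (3/2)**2 = 9/4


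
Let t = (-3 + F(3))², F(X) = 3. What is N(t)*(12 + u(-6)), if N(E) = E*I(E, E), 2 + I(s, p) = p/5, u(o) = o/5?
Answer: 0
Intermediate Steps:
u(o) = o/5 (u(o) = o*(⅕) = o/5)
t = 0 (t = (-3 + 3)² = 0² = 0)
I(s, p) = -2 + p/5
N(E) = E*(-2 + E/5)
N(t)*(12 + u(-6)) = ((⅕)*0*(-10 + 0))*(12 + (⅕)*(-6)) = ((⅕)*0*(-10))*(12 - 6/5) = 0*(54/5) = 0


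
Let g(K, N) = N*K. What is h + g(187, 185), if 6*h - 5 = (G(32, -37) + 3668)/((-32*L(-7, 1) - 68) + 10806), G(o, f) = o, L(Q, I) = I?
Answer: 1111150825/32118 ≈ 34596.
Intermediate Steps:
g(K, N) = K*N
h = 28615/32118 (h = ⅚ + ((32 + 3668)/((-32*1 - 68) + 10806))/6 = ⅚ + (3700/((-32 - 68) + 10806))/6 = ⅚ + (3700/(-100 + 10806))/6 = ⅚ + (3700/10706)/6 = ⅚ + (3700*(1/10706))/6 = ⅚ + (⅙)*(1850/5353) = ⅚ + 925/16059 = 28615/32118 ≈ 0.89093)
h + g(187, 185) = 28615/32118 + 187*185 = 28615/32118 + 34595 = 1111150825/32118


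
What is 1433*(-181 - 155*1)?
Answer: -481488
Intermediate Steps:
1433*(-181 - 155*1) = 1433*(-181 - 155) = 1433*(-336) = -481488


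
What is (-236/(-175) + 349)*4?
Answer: 245244/175 ≈ 1401.4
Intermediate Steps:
(-236/(-175) + 349)*4 = (-236*(-1/175) + 349)*4 = (236/175 + 349)*4 = (61311/175)*4 = 245244/175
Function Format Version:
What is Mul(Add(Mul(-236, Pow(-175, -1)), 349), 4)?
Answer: Rational(245244, 175) ≈ 1401.4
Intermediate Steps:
Mul(Add(Mul(-236, Pow(-175, -1)), 349), 4) = Mul(Add(Mul(-236, Rational(-1, 175)), 349), 4) = Mul(Add(Rational(236, 175), 349), 4) = Mul(Rational(61311, 175), 4) = Rational(245244, 175)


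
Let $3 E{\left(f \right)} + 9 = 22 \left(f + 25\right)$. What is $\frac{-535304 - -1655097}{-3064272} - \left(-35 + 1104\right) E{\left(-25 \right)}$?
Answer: $\frac{9826000511}{3064272} \approx 3206.6$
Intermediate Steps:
$E{\left(f \right)} = \frac{541}{3} + \frac{22 f}{3}$ ($E{\left(f \right)} = -3 + \frac{22 \left(f + 25\right)}{3} = -3 + \frac{22 \left(25 + f\right)}{3} = -3 + \frac{550 + 22 f}{3} = -3 + \left(\frac{550}{3} + \frac{22 f}{3}\right) = \frac{541}{3} + \frac{22 f}{3}$)
$\frac{-535304 - -1655097}{-3064272} - \left(-35 + 1104\right) E{\left(-25 \right)} = \frac{-535304 - -1655097}{-3064272} - \left(-35 + 1104\right) \left(\frac{541}{3} + \frac{22}{3} \left(-25\right)\right) = \left(-535304 + 1655097\right) \left(- \frac{1}{3064272}\right) - 1069 \left(\frac{541}{3} - \frac{550}{3}\right) = 1119793 \left(- \frac{1}{3064272}\right) - 1069 \left(-3\right) = - \frac{1119793}{3064272} - -3207 = - \frac{1119793}{3064272} + 3207 = \frac{9826000511}{3064272}$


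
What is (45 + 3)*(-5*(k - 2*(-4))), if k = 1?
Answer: -2160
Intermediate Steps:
(45 + 3)*(-5*(k - 2*(-4))) = (45 + 3)*(-5*(1 - 2*(-4))) = 48*(-5*(1 + 8)) = 48*(-5*9) = 48*(-45) = -2160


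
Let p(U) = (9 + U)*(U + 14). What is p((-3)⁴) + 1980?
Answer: 10530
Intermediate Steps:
p(U) = (9 + U)*(14 + U)
p((-3)⁴) + 1980 = (126 + ((-3)⁴)² + 23*(-3)⁴) + 1980 = (126 + 81² + 23*81) + 1980 = (126 + 6561 + 1863) + 1980 = 8550 + 1980 = 10530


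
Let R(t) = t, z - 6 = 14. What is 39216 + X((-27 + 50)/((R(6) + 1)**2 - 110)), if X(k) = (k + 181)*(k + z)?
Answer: 159111282/3721 ≈ 42760.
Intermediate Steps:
z = 20 (z = 6 + 14 = 20)
X(k) = (20 + k)*(181 + k) (X(k) = (k + 181)*(k + 20) = (181 + k)*(20 + k) = (20 + k)*(181 + k))
39216 + X((-27 + 50)/((R(6) + 1)**2 - 110)) = 39216 + (3620 + ((-27 + 50)/((6 + 1)**2 - 110))**2 + 201*((-27 + 50)/((6 + 1)**2 - 110))) = 39216 + (3620 + (23/(7**2 - 110))**2 + 201*(23/(7**2 - 110))) = 39216 + (3620 + (23/(49 - 110))**2 + 201*(23/(49 - 110))) = 39216 + (3620 + (23/(-61))**2 + 201*(23/(-61))) = 39216 + (3620 + (23*(-1/61))**2 + 201*(23*(-1/61))) = 39216 + (3620 + (-23/61)**2 + 201*(-23/61)) = 39216 + (3620 + 529/3721 - 4623/61) = 39216 + 13188546/3721 = 159111282/3721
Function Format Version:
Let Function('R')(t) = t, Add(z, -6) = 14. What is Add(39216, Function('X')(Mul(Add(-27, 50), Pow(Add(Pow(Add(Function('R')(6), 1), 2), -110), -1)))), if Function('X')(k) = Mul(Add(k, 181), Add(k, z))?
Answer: Rational(159111282, 3721) ≈ 42760.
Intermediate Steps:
z = 20 (z = Add(6, 14) = 20)
Function('X')(k) = Mul(Add(20, k), Add(181, k)) (Function('X')(k) = Mul(Add(k, 181), Add(k, 20)) = Mul(Add(181, k), Add(20, k)) = Mul(Add(20, k), Add(181, k)))
Add(39216, Function('X')(Mul(Add(-27, 50), Pow(Add(Pow(Add(Function('R')(6), 1), 2), -110), -1)))) = Add(39216, Add(3620, Pow(Mul(Add(-27, 50), Pow(Add(Pow(Add(6, 1), 2), -110), -1)), 2), Mul(201, Mul(Add(-27, 50), Pow(Add(Pow(Add(6, 1), 2), -110), -1))))) = Add(39216, Add(3620, Pow(Mul(23, Pow(Add(Pow(7, 2), -110), -1)), 2), Mul(201, Mul(23, Pow(Add(Pow(7, 2), -110), -1))))) = Add(39216, Add(3620, Pow(Mul(23, Pow(Add(49, -110), -1)), 2), Mul(201, Mul(23, Pow(Add(49, -110), -1))))) = Add(39216, Add(3620, Pow(Mul(23, Pow(-61, -1)), 2), Mul(201, Mul(23, Pow(-61, -1))))) = Add(39216, Add(3620, Pow(Mul(23, Rational(-1, 61)), 2), Mul(201, Mul(23, Rational(-1, 61))))) = Add(39216, Add(3620, Pow(Rational(-23, 61), 2), Mul(201, Rational(-23, 61)))) = Add(39216, Add(3620, Rational(529, 3721), Rational(-4623, 61))) = Add(39216, Rational(13188546, 3721)) = Rational(159111282, 3721)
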